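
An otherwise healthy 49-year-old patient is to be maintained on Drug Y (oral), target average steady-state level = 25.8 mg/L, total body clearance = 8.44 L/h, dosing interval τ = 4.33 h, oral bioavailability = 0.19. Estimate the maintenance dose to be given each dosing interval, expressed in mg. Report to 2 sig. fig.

5000 mg

At steady state, F × (Dose/τ) = Css × CL.
Dose = Css × CL × τ / F = 25.8 × 8.440 × 4.33 / 0.19 = 4962 mg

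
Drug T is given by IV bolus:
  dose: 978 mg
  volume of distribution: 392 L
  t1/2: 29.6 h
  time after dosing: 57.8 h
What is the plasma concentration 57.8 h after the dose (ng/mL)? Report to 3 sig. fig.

C₀ = Dose / Vd = 978.0 / 392 = 2.495 mg/L
k = ln2 / t½ = 0.693147 / 29.6 = 0.02342 h⁻¹
C = C₀ · e^(−k·t) = 2.495 × e^(−0.02342 × 57.8)
  = 2.495 × 0.2583 = 0.6445 mg/L
Convert: 0.6445 mg/L × 1000 = 644.5 ng/mL

645 ng/mL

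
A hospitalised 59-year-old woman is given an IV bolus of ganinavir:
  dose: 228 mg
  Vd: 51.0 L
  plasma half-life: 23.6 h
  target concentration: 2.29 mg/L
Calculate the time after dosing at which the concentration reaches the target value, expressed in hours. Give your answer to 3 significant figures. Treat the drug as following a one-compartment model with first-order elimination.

C₀ = Dose / Vd = 228.0 / 51.0 = 4.471 mg/L
k = ln2 / t½ = 0.693147 / 23.6 = 0.02937 h⁻¹
t = ln(C₀ / C) / k = ln(4.471 / 2.29) / 0.02937
  = ln(1.952) / 0.02937 = 0.6689 / 0.02937 = 22.77 h

22.8 h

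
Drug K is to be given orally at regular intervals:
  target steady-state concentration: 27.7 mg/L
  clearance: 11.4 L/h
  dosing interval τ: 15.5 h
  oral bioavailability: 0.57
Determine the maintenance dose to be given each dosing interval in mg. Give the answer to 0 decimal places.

8587 mg

At steady state, F × (Dose/τ) = Css × CL.
Dose = Css × CL × τ / F = 27.7 × 11.40 × 15.5 / 0.57 = 8587 mg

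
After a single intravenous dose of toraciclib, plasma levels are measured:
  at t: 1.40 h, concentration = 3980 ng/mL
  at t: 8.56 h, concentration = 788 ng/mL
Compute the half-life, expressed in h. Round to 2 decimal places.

k = ln(C₁/C₂) / (t₂ − t₁) = ln(3980/788) / (8.56 − 1.40)
  = 1.620 / 7.160 = 0.2263 h⁻¹
t½ = ln2 / k = 0.693147 / 0.2263 = 3.063 h

3.06 h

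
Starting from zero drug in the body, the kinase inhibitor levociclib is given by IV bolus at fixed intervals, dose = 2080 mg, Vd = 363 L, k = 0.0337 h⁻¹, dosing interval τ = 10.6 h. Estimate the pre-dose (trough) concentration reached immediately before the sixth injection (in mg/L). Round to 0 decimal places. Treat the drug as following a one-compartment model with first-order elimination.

C₀ per dose = Dose / Vd = 2080 / 363 = 5.730 mg/L
Fraction remaining after one interval: r = e^(−kτ) = e^(−0.03370 × 10.6) = 0.6996
Before dose 6, 5 doses have been given (aged 1τ, 2τ, 3τ, 4τ, 5τ).
C_trough = C₀ × (r + r² + … + r^5) = C₀ × r(1−r^5)/(1−r)
        = 5.730 × 0.6996 × (1 − 0.1676) / (1 − 0.6996) = 11.11 mg/L

11 mg/L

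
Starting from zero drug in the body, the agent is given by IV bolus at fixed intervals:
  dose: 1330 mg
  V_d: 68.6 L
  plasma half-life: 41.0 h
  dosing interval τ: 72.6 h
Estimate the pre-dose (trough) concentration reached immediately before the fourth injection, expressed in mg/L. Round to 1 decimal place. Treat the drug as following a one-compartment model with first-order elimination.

C₀ per dose = Dose / Vd = 1330 / 68.6 = 19.39 mg/L
k = ln2 / t½ = 0.693147 / 41.0 = 0.01691 h⁻¹
Fraction remaining after one interval: r = e^(−kτ) = e^(−0.01691 × 72.6) = 0.2930
Before dose 4, 3 doses have been given (aged 1τ, 2τ, 3τ).
C_trough = C₀ × (r + r² + … + r^3) = C₀ × r(1−r^3)/(1−r)
        = 19.39 × 0.2930 × (1 − 0.02515) / (1 − 0.2930) = 7.834 mg/L

7.8 mg/L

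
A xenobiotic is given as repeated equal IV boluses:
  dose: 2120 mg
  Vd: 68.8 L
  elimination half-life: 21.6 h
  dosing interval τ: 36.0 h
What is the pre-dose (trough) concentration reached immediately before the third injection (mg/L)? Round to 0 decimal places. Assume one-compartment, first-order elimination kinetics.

C₀ per dose = Dose / Vd = 2120 / 68.8 = 30.81 mg/L
k = ln2 / t½ = 0.693147 / 21.6 = 0.03209 h⁻¹
Fraction remaining after one interval: r = e^(−kτ) = e^(−0.03209 × 36.0) = 0.3150
Before dose 3, 2 doses have been given (aged 1τ, 2τ).
C_trough = C₀ × (r + r²) = 30.81 × (0.3150 + 0.09923) = 12.76 mg/L

13 mg/L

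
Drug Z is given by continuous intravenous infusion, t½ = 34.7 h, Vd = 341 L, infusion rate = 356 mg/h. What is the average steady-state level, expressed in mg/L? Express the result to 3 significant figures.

k = ln2 / t½ = 0.693147 / 34.7 = 0.01998 h⁻¹
CL = k × Vd = 0.01998 × 341 = 6.813 L/h
At steady state Css = R₀ / CL = 356 / 6.813 = 52.25 mg/L

52.3 mg/L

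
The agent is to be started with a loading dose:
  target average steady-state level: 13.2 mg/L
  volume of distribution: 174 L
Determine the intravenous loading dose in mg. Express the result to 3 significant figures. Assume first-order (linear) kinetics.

LD = Css × Vd = 13.2 × 174 = 2297 mg

2300 mg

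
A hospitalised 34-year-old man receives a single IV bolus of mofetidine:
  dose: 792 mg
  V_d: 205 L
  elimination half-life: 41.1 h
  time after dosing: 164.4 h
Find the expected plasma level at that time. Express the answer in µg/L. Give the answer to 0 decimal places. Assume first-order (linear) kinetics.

C₀ = Dose / Vd = 792.0 / 205 = 3.863 mg/L
k = ln2 / t½ = 0.693147 / 41.1 = 0.01686 h⁻¹
t / t½ = 164.4 / 41.1 = 4 half-lives
C = C₀ × (1/2)^4 = 3.863 × 0.06250 = 0.2414 mg/L
Convert: 0.2414 mg/L × 1000 = 241.4 µg/L

241 µg/L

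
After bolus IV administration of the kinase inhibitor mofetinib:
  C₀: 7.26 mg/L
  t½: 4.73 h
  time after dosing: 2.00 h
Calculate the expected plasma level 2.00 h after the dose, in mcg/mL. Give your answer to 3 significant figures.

k = ln2 / t½ = 0.693147 / 4.73 = 0.1465 h⁻¹
C = C₀ · e^(−k·t) = 7.260 × e^(−0.1465 × 2.00)
  = 7.260 × 0.7460 = 5.416 mg/L
(5.416 mg/L = 5.416 mcg/mL)

5.42 mcg/mL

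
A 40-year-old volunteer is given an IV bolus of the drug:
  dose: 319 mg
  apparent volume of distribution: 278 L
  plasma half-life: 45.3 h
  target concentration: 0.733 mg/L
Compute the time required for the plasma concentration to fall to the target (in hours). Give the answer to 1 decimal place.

29.3 h

C₀ = Dose / Vd = 319.0 / 278 = 1.147 mg/L
k = ln2 / t½ = 0.693147 / 45.3 = 0.01530 h⁻¹
t = ln(C₀ / C) / k = ln(1.147 / 0.733) / 0.01530
  = ln(1.565) / 0.01530 = 0.4479 / 0.01530 = 29.27 h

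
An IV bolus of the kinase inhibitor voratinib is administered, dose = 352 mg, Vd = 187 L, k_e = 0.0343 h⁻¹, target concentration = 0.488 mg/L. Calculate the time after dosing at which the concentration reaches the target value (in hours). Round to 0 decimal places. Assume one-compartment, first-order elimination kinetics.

39 h

C₀ = Dose / Vd = 352.0 / 187 = 1.882 mg/L
t = ln(C₀ / C) / k = ln(1.882 / 0.488) / 0.03430
  = ln(3.857) / 0.03430 = 1.350 / 0.03430 = 39.36 h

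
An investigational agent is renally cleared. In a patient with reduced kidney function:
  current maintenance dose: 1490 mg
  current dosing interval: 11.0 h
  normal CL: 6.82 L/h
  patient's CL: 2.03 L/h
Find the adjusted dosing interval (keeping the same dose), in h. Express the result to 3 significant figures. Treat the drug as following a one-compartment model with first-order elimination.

To keep the same average steady-state level, dosing rate must scale with clearance.
CL ratio = 2.03 / 6.82 = 0.2977
New interval (same dose) = 11.0 / 0.2977 = 36.95 h

37.0 h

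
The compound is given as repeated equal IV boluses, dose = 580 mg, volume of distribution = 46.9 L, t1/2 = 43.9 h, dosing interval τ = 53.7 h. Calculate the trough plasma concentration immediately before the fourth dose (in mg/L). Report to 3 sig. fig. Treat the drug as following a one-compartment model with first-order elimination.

C₀ per dose = Dose / Vd = 580 / 46.9 = 12.37 mg/L
k = ln2 / t½ = 0.693147 / 43.9 = 0.01579 h⁻¹
Fraction remaining after one interval: r = e^(−kτ) = e^(−0.01579 × 53.7) = 0.4283
Before dose 4, 3 doses have been given (aged 1τ, 2τ, 3τ).
C_trough = C₀ × (r + r² + … + r^3) = C₀ × r(1−r^3)/(1−r)
        = 12.37 × 0.4283 × (1 − 0.07857) / (1 − 0.4283) = 8.539 mg/L

8.54 mg/L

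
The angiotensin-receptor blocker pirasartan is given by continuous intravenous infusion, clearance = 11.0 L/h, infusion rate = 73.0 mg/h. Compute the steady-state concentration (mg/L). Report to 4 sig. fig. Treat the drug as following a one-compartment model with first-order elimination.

At steady state Css = R₀ / CL = 73.0 / 11.00 = 6.636 mg/L

6.636 mg/L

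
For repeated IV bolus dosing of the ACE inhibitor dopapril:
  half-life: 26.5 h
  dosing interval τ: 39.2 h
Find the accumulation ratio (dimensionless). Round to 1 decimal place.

k = ln2 / t½ = 0.693147 / 26.5 = 0.02616 h⁻¹
e^(−kτ) = e^(−0.02616 × 39.2) = 0.3586
Accumulation ratio R = 1 / (1 − e^(−kτ)) = 1 / (1 − 0.3586) = 1.559

1.6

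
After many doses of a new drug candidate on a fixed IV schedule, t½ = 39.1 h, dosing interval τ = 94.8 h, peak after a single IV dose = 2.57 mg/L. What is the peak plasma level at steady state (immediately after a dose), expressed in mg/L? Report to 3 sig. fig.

3.16 mg/L

k = ln2 / t½ = 0.693147 / 39.1 = 0.01773 h⁻¹
e^(−kτ) = e^(−0.01773 × 94.8) = 0.1862
Accumulation ratio R = 1 / (1 − e^(−kτ)) = 1 / (1 − 0.1862) = 1.229
Steady-state peak = C₀ × R = 2.57 × 1.229 = 3.159 mg/L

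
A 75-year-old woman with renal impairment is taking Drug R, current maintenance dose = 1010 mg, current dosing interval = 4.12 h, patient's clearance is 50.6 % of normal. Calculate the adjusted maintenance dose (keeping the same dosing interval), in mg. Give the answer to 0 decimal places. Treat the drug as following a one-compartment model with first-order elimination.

To keep the same average steady-state level, dosing rate must scale with clearance.
CL ratio = 50.6 / 100 = 0.5060
New dose (same interval) = 1010 × 0.5060 = 511.1 mg

511 mg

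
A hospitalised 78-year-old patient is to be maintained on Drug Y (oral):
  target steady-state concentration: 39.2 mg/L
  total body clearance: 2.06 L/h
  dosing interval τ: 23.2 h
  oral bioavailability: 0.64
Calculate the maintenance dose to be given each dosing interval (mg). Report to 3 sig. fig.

2930 mg

At steady state, F × (Dose/τ) = Css × CL.
Dose = Css × CL × τ / F = 39.2 × 2.060 × 23.2 / 0.64 = 2927 mg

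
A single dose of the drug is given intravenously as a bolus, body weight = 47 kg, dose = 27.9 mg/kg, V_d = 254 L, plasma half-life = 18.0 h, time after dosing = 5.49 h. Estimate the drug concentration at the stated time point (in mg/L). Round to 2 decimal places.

Total dose = 27.9 × 47 = 1311 mg
C₀ = Dose / Vd = 1311 / 254 = 5.161 mg/L
k = ln2 / t½ = 0.693147 / 18.0 = 0.03851 h⁻¹
C = C₀ · e^(−k·t) = 5.161 × e^(−0.03851 × 5.49)
  = 5.161 × 0.8094 = 4.177 mg/L

4.18 mg/L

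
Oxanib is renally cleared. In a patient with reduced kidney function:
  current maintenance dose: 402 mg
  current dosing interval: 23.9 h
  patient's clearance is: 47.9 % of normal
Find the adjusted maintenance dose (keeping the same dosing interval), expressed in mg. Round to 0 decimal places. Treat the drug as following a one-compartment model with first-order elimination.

To keep the same average steady-state level, dosing rate must scale with clearance.
CL ratio = 47.9 / 100 = 0.4790
New dose (same interval) = 402 × 0.4790 = 192.6 mg

193 mg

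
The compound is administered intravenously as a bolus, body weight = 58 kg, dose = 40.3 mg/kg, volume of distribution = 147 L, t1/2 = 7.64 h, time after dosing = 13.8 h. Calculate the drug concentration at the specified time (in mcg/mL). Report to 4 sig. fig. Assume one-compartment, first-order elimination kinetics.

4.546 mcg/mL

Total dose = 40.3 × 58 = 2337 mg
C₀ = Dose / Vd = 2337 / 147 = 15.90 mg/L
k = ln2 / t½ = 0.693147 / 7.64 = 0.09073 h⁻¹
C = C₀ · e^(−k·t) = 15.90 × e^(−0.09073 × 13.8)
  = 15.90 × 0.2859 = 4.546 mg/L
(4.546 mg/L = 4.546 mcg/mL)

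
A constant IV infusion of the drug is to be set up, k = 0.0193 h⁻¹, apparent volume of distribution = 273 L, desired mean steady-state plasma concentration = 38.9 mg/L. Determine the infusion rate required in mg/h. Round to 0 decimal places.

205 mg/h

CL = k × Vd = 0.01930 × 273 = 5.269 L/h
At steady state, infusion rate R₀ = Css × CL = 38.9 × 5.269 = 205.0 mg/h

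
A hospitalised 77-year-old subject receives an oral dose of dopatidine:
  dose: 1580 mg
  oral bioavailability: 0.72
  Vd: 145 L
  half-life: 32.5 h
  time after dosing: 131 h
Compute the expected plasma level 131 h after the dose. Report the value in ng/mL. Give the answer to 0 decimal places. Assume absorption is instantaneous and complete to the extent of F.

480 ng/mL

Amount reaching circulation = F × Dose = 0.72 × 1580 = 1138 mg
C₀ = F·Dose / Vd = 1138 / 145 = 7.848 mg/L
k = ln2 / t½ = 0.693147 / 32.5 = 0.02133 h⁻¹
C = C₀ · e^(−k·t) = 7.848 × e^(−0.02133 × 131)
  = 7.848 × 0.06116 = 0.4800 mg/L
Convert: 0.4800 mg/L × 1000 = 480.0 ng/mL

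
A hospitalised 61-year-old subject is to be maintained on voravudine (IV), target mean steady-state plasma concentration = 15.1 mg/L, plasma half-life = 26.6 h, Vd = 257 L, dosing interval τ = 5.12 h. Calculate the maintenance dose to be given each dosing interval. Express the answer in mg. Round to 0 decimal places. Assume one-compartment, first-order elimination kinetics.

k = ln2 / t½ = 0.693147 / 26.6 = 0.02606 h⁻¹
CL = k × Vd = 0.02606 × 257 = 6.697 L/h
At steady state, Dose/τ = Css × CL.
Dose = Css × CL × τ = 15.1 × 6.697 × 5.12 = 517.8 mg

518 mg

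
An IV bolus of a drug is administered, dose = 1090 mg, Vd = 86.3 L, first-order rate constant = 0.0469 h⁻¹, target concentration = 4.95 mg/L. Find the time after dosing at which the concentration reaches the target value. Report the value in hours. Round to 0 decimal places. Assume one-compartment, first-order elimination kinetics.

20 h

C₀ = Dose / Vd = 1090 / 86.3 = 12.63 mg/L
t = ln(C₀ / C) / k = ln(12.63 / 4.95) / 0.04690
  = ln(2.552) / 0.04690 = 0.9369 / 0.04690 = 19.98 h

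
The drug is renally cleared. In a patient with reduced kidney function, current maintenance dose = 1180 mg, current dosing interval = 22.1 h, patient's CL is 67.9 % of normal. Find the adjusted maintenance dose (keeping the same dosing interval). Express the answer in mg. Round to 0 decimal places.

To keep the same average steady-state level, dosing rate must scale with clearance.
CL ratio = 67.9 / 100 = 0.6790
New dose (same interval) = 1180 × 0.6790 = 801.2 mg

801 mg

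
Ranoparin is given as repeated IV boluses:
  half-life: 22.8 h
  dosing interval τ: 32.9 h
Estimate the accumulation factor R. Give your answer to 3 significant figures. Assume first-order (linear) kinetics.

k = ln2 / t½ = 0.693147 / 22.8 = 0.03040 h⁻¹
e^(−kτ) = e^(−0.03040 × 32.9) = 0.3678
Accumulation ratio R = 1 / (1 − e^(−kτ)) = 1 / (1 − 0.3678) = 1.582

1.58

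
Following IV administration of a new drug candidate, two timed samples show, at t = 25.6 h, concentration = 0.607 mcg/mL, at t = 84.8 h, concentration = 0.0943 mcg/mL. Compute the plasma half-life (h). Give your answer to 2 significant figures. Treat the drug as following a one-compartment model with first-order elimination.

k = ln(C₁/C₂) / (t₂ − t₁) = ln(0.607/0.0943) / (84.8 − 25.6)
  = 1.862 / 59.20 = 0.03145 h⁻¹
t½ = ln2 / k = 0.693147 / 0.03145 = 22.04 h

22 h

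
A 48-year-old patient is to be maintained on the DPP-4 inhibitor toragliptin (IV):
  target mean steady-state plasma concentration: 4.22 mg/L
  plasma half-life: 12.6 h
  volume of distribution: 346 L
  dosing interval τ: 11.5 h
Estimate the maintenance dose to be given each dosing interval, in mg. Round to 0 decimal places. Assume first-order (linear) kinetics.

924 mg

k = ln2 / t½ = 0.693147 / 12.6 = 0.05501 h⁻¹
CL = k × Vd = 0.05501 × 346 = 19.03 L/h
At steady state, Dose/τ = Css × CL.
Dose = Css × CL × τ = 4.22 × 19.03 × 11.5 = 923.5 mg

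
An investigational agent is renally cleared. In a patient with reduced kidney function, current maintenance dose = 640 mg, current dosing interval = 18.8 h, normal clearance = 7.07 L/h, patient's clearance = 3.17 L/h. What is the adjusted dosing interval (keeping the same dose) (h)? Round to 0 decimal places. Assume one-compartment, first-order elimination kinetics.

42 h

To keep the same average steady-state level, dosing rate must scale with clearance.
CL ratio = 3.17 / 7.07 = 0.4484
New interval (same dose) = 18.8 / 0.4484 = 41.93 h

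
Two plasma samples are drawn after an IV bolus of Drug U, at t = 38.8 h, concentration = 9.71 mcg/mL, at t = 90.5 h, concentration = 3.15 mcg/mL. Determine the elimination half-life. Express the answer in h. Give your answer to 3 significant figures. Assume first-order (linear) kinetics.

k = ln(C₁/C₂) / (t₂ − t₁) = ln(9.71/3.15) / (90.5 − 38.8)
  = 1.126 / 51.70 = 0.02178 h⁻¹
t½ = ln2 / k = 0.693147 / 0.02178 = 31.82 h

31.8 h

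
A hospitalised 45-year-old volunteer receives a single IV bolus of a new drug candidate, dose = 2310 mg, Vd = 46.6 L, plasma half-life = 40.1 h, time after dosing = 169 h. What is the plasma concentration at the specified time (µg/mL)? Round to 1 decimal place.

C₀ = Dose / Vd = 2310 / 46.6 = 49.57 mg/L
k = ln2 / t½ = 0.693147 / 40.1 = 0.01729 h⁻¹
C = C₀ · e^(−k·t) = 49.57 × e^(−0.01729 × 169)
  = 49.57 × 0.05383 = 2.668 mg/L
(2.668 mg/L = 2.668 µg/mL)

2.7 µg/mL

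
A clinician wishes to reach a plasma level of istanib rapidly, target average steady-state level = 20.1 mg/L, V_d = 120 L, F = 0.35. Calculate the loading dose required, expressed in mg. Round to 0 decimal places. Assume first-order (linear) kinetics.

6891 mg

LD = Css × Vd / F = 20.1 × 120 / 0.35 = 6891 mg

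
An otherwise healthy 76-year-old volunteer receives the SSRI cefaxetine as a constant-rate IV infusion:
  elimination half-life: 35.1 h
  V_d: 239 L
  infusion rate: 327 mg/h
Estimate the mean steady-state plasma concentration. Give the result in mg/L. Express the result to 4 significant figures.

k = ln2 / t½ = 0.693147 / 35.1 = 0.01975 h⁻¹
CL = k × Vd = 0.01975 × 239 = 4.720 L/h
At steady state Css = R₀ / CL = 327 / 4.720 = 69.28 mg/L

69.28 mg/L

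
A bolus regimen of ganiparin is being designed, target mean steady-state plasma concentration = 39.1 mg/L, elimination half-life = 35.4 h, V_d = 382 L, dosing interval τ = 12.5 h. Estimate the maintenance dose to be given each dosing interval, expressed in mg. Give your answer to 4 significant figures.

k = ln2 / t½ = 0.693147 / 35.4 = 0.01958 h⁻¹
CL = k × Vd = 0.01958 × 382 = 7.480 L/h
At steady state, Dose/τ = Css × CL.
Dose = Css × CL × τ = 39.1 × 7.480 × 12.5 = 3656 mg

3656 mg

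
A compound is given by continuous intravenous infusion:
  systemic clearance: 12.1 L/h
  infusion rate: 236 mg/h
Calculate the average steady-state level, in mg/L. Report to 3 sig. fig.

19.5 mg/L

At steady state Css = R₀ / CL = 236 / 12.10 = 19.50 mg/L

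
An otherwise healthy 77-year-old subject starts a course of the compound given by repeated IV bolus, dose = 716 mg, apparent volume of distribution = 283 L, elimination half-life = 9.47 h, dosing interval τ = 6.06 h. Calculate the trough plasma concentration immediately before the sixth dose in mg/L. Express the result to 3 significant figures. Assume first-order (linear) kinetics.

C₀ per dose = Dose / Vd = 716 / 283 = 2.530 mg/L
k = ln2 / t½ = 0.693147 / 9.47 = 0.07319 h⁻¹
Fraction remaining after one interval: r = e^(−kτ) = e^(−0.07319 × 6.06) = 0.6418
Before dose 6, 5 doses have been given (aged 1τ, 2τ, 3τ, 4τ, 5τ).
C_trough = C₀ × (r + r² + … + r^5) = C₀ × r(1−r^5)/(1−r)
        = 2.530 × 0.6418 × (1 − 0.1089) / (1 − 0.6418) = 4.039 mg/L

4.04 mg/L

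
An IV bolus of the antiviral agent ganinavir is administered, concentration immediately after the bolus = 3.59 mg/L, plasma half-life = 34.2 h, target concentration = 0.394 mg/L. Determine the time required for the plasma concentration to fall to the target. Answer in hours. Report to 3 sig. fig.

k = ln2 / t½ = 0.693147 / 34.2 = 0.02027 h⁻¹
t = ln(C₀ / C) / k = ln(3.590 / 0.394) / 0.02027
  = ln(9.112) / 0.02027 = 2.210 / 0.02027 = 109.0 h

109 h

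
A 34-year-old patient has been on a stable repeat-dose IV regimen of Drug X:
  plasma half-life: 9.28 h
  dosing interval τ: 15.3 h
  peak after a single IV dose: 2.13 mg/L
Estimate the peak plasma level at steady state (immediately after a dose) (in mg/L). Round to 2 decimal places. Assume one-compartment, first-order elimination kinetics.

k = ln2 / t½ = 0.693147 / 9.28 = 0.07469 h⁻¹
e^(−kτ) = e^(−0.07469 × 15.3) = 0.3189
Accumulation ratio R = 1 / (1 − e^(−kτ)) = 1 / (1 − 0.3189) = 1.468
Steady-state peak = C₀ × R = 2.13 × 1.468 = 3.127 mg/L

3.13 mg/L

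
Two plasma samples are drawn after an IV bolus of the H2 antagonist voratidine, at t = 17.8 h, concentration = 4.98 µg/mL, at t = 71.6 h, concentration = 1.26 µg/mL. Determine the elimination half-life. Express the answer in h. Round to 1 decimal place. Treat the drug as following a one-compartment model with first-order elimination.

27.1 h

k = ln(C₁/C₂) / (t₂ − t₁) = ln(4.98/1.26) / (71.6 − 17.8)
  = 1.374 / 53.80 = 0.02554 h⁻¹
t½ = ln2 / k = 0.693147 / 0.02554 = 27.14 h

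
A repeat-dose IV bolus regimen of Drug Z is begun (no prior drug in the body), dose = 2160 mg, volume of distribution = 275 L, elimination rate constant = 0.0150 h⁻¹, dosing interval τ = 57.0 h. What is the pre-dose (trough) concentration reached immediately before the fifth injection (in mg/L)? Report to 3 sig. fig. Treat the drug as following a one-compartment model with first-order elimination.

C₀ per dose = Dose / Vd = 2160 / 275 = 7.855 mg/L
Fraction remaining after one interval: r = e^(−kτ) = e^(−0.01500 × 57.0) = 0.4253
Before dose 5, 4 doses have been given (aged 1τ, 2τ, 3τ, 4τ).
C_trough = C₀ × (r + r² + … + r^4) = C₀ × r(1−r^4)/(1−r)
        = 7.855 × 0.4253 × (1 − 0.03272) / (1 − 0.4253) = 5.623 mg/L

5.62 mg/L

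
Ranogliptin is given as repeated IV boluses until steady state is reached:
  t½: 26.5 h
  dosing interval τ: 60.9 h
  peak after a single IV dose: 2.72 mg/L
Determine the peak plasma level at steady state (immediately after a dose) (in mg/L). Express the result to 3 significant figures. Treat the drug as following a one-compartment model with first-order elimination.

3.41 mg/L

k = ln2 / t½ = 0.693147 / 26.5 = 0.02616 h⁻¹
e^(−kτ) = e^(−0.02616 × 60.9) = 0.2033
Accumulation ratio R = 1 / (1 − e^(−kτ)) = 1 / (1 − 0.2033) = 1.255
Steady-state peak = C₀ × R = 2.72 × 1.255 = 3.414 mg/L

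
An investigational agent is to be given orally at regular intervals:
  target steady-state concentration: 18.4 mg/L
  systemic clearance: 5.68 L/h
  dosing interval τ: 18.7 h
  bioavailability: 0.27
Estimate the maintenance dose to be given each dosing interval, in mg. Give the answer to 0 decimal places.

At steady state, F × (Dose/τ) = Css × CL.
Dose = Css × CL × τ / F = 18.4 × 5.680 × 18.7 / 0.27 = 7238 mg

7238 mg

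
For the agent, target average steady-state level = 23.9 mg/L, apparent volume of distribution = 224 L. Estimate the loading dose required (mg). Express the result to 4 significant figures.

5354 mg

LD = Css × Vd = 23.9 × 224 = 5354 mg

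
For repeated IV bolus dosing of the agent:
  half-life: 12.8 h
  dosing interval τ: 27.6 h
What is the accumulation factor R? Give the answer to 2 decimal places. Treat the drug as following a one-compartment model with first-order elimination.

1.29

k = ln2 / t½ = 0.693147 / 12.8 = 0.05415 h⁻¹
e^(−kτ) = e^(−0.05415 × 27.6) = 0.2244
Accumulation ratio R = 1 / (1 − e^(−kτ)) = 1 / (1 − 0.2244) = 1.289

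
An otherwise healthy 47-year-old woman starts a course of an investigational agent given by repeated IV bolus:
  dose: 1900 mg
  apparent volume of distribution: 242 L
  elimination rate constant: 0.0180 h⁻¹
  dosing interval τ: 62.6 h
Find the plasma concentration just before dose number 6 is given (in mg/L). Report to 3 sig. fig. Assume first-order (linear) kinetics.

C₀ per dose = Dose / Vd = 1900 / 242 = 7.851 mg/L
Fraction remaining after one interval: r = e^(−kτ) = e^(−0.01800 × 62.6) = 0.3241
Before dose 6, 5 doses have been given (aged 1τ, 2τ, 3τ, 4τ, 5τ).
C_trough = C₀ × (r + r² + … + r^5) = C₀ × r(1−r^5)/(1−r)
        = 7.851 × 0.3241 × (1 − 0.003576) / (1 − 0.3241) = 3.751 mg/L

3.75 mg/L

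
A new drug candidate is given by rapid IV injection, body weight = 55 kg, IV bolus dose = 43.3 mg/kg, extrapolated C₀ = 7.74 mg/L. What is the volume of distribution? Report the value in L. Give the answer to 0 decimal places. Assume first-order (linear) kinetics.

Dose = 43.3 × 55 = 2382 mg
Vd = Dose / C₀ = 2382 / 7.74 = 307.8 L

308 L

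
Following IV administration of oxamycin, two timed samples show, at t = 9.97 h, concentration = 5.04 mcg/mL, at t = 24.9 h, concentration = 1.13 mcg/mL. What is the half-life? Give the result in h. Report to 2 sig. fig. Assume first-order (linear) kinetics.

k = ln(C₁/C₂) / (t₂ − t₁) = ln(5.04/1.13) / (24.9 − 9.97)
  = 1.495 / 14.93 = 0.1001 h⁻¹
t½ = ln2 / k = 0.693147 / 0.1001 = 6.925 h

6.9 h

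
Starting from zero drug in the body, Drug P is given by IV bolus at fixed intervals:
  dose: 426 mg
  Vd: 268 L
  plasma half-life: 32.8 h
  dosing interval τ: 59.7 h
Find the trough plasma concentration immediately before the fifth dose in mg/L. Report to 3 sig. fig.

C₀ per dose = Dose / Vd = 426 / 268 = 1.590 mg/L
k = ln2 / t½ = 0.693147 / 32.8 = 0.02113 h⁻¹
Fraction remaining after one interval: r = e^(−kτ) = e^(−0.02113 × 59.7) = 0.2832
Before dose 5, 4 doses have been given (aged 1τ, 2τ, 3τ, 4τ).
C_trough = C₀ × (r + r² + … + r^4) = C₀ × r(1−r^4)/(1−r)
        = 1.590 × 0.2832 × (1 − 0.006432) / (1 − 0.2832) = 0.6242 mg/L

0.624 mg/L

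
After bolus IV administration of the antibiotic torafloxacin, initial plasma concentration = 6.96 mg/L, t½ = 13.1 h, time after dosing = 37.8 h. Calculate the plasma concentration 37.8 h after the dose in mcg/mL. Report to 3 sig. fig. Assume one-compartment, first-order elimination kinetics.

k = ln2 / t½ = 0.693147 / 13.1 = 0.05291 h⁻¹
C = C₀ · e^(−k·t) = 6.960 × e^(−0.05291 × 37.8)
  = 6.960 × 0.1353 = 0.9417 mg/L
(0.9417 mg/L = 0.9417 mcg/mL)

0.942 mcg/mL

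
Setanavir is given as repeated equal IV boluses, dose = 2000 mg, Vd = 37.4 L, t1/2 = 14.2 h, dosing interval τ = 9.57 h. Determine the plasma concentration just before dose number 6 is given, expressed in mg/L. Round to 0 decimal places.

C₀ per dose = Dose / Vd = 2000 / 37.4 = 53.48 mg/L
k = ln2 / t½ = 0.693147 / 14.2 = 0.04881 h⁻¹
Fraction remaining after one interval: r = e^(−kτ) = e^(−0.04881 × 9.57) = 0.6268
Before dose 6, 5 doses have been given (aged 1τ, 2τ, 3τ, 4τ, 5τ).
C_trough = C₀ × (r + r² + … + r^5) = C₀ × r(1−r^5)/(1−r)
        = 53.48 × 0.6268 × (1 − 0.09675) / (1 − 0.6268) = 81.13 mg/L

81 mg/L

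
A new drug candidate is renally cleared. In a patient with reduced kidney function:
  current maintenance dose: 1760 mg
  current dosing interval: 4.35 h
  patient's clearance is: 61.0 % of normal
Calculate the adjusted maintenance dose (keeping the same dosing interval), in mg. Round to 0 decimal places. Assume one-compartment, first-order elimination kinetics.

To keep the same average steady-state level, dosing rate must scale with clearance.
CL ratio = 61.0 / 100 = 0.6100
New dose (same interval) = 1760 × 0.6100 = 1074 mg

1074 mg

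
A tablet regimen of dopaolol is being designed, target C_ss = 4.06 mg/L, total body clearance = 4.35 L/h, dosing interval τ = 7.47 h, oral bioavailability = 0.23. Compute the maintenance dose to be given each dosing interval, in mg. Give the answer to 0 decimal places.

At steady state, F × (Dose/τ) = Css × CL.
Dose = Css × CL × τ / F = 4.06 × 4.350 × 7.47 / 0.23 = 573.6 mg

574 mg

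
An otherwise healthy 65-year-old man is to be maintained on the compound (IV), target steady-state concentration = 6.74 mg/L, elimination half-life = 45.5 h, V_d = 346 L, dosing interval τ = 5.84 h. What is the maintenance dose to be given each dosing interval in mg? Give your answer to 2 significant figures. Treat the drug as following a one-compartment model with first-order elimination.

210 mg

k = ln2 / t½ = 0.693147 / 45.5 = 0.01523 h⁻¹
CL = k × Vd = 0.01523 × 346 = 5.270 L/h
At steady state, Dose/τ = Css × CL.
Dose = Css × CL × τ = 6.74 × 5.270 × 5.84 = 207.4 mg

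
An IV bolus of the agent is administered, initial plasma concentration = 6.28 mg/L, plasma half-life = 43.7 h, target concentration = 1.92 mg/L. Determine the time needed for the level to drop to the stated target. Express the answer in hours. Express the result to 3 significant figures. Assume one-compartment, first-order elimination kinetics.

k = ln2 / t½ = 0.693147 / 43.7 = 0.01586 h⁻¹
t = ln(C₀ / C) / k = ln(6.280 / 1.92) / 0.01586
  = ln(3.271) / 0.01586 = 1.185 / 0.01586 = 74.72 h

74.7 h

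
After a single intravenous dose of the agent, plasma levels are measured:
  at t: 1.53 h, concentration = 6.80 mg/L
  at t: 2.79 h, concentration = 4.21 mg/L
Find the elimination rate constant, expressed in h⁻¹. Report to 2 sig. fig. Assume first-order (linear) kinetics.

k = ln(C₁/C₂) / (t₂ − t₁) = ln(6.80/4.21) / (2.79 − 1.53)
  = 0.4795 / 1.260 = 0.3806 h⁻¹

0.38 h⁻¹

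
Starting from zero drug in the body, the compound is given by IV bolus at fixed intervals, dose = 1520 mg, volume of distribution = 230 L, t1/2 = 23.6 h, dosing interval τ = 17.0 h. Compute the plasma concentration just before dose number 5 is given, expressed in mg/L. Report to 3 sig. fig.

8.82 mg/L

C₀ per dose = Dose / Vd = 1520 / 230 = 6.609 mg/L
k = ln2 / t½ = 0.693147 / 23.6 = 0.02937 h⁻¹
Fraction remaining after one interval: r = e^(−kτ) = e^(−0.02937 × 17.0) = 0.6070
Before dose 5, 4 doses have been given (aged 1τ, 2τ, 3τ, 4τ).
C_trough = C₀ × (r + r² + … + r^4) = C₀ × r(1−r^4)/(1−r)
        = 6.609 × 0.6070 × (1 − 0.1358) / (1 − 0.6070) = 8.822 mg/L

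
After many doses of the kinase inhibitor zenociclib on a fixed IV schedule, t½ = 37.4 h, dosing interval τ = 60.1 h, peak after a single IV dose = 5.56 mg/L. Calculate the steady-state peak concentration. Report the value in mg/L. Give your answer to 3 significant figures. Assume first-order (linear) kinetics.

8.28 mg/L

k = ln2 / t½ = 0.693147 / 37.4 = 0.01853 h⁻¹
e^(−kτ) = e^(−0.01853 × 60.1) = 0.3284
Accumulation ratio R = 1 / (1 − e^(−kτ)) = 1 / (1 − 0.3284) = 1.489
Steady-state peak = C₀ × R = 5.56 × 1.489 = 8.279 mg/L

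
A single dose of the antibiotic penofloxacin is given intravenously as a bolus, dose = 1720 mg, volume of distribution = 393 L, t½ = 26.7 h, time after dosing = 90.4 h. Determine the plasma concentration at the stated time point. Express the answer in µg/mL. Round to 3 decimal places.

0.419 µg/mL

C₀ = Dose / Vd = 1720 / 393 = 4.377 mg/L
k = ln2 / t½ = 0.693147 / 26.7 = 0.02596 h⁻¹
C = C₀ · e^(−k·t) = 4.377 × e^(−0.02596 × 90.4)
  = 4.377 × 0.09568 = 0.4188 mg/L
(0.4188 mg/L = 0.4188 µg/mL)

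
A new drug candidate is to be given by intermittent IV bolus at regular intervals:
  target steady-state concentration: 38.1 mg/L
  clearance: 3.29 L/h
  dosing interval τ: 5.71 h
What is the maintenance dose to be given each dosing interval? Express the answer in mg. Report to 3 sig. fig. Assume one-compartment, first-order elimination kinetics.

716 mg

At steady state, Dose/τ = Css × CL.
Dose = Css × CL × τ = 38.1 × 3.290 × 5.71 = 715.7 mg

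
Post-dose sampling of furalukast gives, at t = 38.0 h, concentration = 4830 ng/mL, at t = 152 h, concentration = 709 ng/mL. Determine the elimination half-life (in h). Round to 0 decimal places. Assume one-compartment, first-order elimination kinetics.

k = ln(C₁/C₂) / (t₂ − t₁) = ln(4830/709) / (152 − 38.0)
  = 1.919 / 114.0 = 0.01683 h⁻¹
t½ = ln2 / k = 0.693147 / 0.01683 = 41.19 h

41 h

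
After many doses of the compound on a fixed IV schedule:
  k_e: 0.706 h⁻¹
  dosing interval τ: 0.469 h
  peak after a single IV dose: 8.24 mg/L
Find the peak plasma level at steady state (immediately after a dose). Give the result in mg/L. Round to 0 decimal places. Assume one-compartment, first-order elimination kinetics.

e^(−kτ) = e^(−0.7060 × 0.469) = 0.7181
Accumulation ratio R = 1 / (1 − e^(−kτ)) = 1 / (1 − 0.7181) = 3.547
Steady-state peak = C₀ × R = 8.24 × 3.547 = 29.23 mg/L

29 mg/L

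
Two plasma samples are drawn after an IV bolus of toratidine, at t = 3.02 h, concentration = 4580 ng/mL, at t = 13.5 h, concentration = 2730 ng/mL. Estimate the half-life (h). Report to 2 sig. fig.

k = ln(C₁/C₂) / (t₂ − t₁) = ln(4580/2730) / (13.5 − 3.02)
  = 0.5174 / 10.48 = 0.04937 h⁻¹
t½ = ln2 / k = 0.693147 / 0.04937 = 14.04 h

14 h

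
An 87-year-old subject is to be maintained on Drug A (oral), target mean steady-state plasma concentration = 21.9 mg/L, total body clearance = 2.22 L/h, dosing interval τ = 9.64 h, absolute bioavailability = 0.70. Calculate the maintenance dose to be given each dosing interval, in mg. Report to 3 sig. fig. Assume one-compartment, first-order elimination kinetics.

670 mg

At steady state, F × (Dose/τ) = Css × CL.
Dose = Css × CL × τ / F = 21.9 × 2.220 × 9.64 / 0.70 = 669.5 mg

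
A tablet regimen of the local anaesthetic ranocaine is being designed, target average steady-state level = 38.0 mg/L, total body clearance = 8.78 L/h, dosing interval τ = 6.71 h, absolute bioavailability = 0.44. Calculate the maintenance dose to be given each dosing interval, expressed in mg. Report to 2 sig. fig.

At steady state, F × (Dose/τ) = Css × CL.
Dose = Css × CL × τ / F = 38.0 × 8.780 × 6.71 / 0.44 = 5088 mg

5100 mg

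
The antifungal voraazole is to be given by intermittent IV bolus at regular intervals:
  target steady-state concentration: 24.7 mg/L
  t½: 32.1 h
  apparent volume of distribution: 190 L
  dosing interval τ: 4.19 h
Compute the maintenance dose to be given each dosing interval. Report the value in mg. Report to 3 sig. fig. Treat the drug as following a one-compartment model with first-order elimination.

k = ln2 / t½ = 0.693147 / 32.1 = 0.02159 h⁻¹
CL = k × Vd = 0.02159 × 190 = 4.102 L/h
At steady state, Dose/τ = Css × CL.
Dose = Css × CL × τ = 24.7 × 4.102 × 4.19 = 424.5 mg

425 mg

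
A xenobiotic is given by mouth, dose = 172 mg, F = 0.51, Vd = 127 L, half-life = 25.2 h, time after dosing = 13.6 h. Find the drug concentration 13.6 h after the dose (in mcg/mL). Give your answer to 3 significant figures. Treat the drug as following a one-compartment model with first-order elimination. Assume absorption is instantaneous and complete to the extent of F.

Amount reaching circulation = F × Dose = 0.51 × 172.0 = 87.72 mg
C₀ = F·Dose / Vd = 87.72 / 127 = 0.6907 mg/L
k = ln2 / t½ = 0.693147 / 25.2 = 0.02751 h⁻¹
C = C₀ · e^(−k·t) = 0.6907 × e^(−0.02751 × 13.6)
  = 0.6907 × 0.6879 = 0.4751 mg/L
(0.4751 mg/L = 0.4751 mcg/mL)

0.475 mcg/mL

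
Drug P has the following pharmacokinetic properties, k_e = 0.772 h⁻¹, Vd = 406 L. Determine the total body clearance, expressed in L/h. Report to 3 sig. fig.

CL = k × Vd = 0.772 × 406 = 313.4 L/h

313 L/h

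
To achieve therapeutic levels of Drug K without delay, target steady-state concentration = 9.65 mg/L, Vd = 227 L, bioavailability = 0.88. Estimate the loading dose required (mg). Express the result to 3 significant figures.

2490 mg

LD = Css × Vd / F = 9.65 × 227 / 0.88 = 2489 mg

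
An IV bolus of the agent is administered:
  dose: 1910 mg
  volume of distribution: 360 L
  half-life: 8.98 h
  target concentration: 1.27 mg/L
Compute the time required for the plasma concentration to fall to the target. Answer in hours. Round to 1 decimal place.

C₀ = Dose / Vd = 1910 / 360 = 5.306 mg/L
k = ln2 / t½ = 0.693147 / 8.98 = 0.07719 h⁻¹
t = ln(C₀ / C) / k = ln(5.306 / 1.27) / 0.07719
  = ln(4.178) / 0.07719 = 1.430 / 0.07719 = 18.53 h

18.5 h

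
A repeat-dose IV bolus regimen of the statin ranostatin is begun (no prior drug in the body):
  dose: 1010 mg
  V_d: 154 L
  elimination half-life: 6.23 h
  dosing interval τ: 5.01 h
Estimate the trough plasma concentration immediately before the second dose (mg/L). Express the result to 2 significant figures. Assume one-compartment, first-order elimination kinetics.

C₀ per dose = Dose / Vd = 1010 / 154 = 6.558 mg/L
k = ln2 / t½ = 0.693147 / 6.23 = 0.1113 h⁻¹
Fraction remaining after one interval: r = e^(−kτ) = e^(−0.1113 × 5.01) = 0.5726
Before dose 2, 1 dose has been given (aged 1τ).
C_trough = C₀ × r = 6.558 × 0.5726 = 3.755 mg/L

3.8 mg/L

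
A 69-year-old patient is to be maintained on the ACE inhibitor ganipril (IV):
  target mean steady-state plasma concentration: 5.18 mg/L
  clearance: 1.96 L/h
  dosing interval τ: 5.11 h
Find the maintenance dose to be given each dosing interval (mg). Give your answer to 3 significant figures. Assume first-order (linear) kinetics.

At steady state, Dose/τ = Css × CL.
Dose = Css × CL × τ = 5.18 × 1.960 × 5.11 = 51.88 mg

51.9 mg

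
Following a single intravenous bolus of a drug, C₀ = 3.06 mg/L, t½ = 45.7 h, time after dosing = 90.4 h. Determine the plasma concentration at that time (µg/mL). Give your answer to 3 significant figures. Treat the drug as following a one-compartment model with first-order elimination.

0.777 µg/mL

k = ln2 / t½ = 0.693147 / 45.7 = 0.01517 h⁻¹
C = C₀ · e^(−k·t) = 3.060 × e^(−0.01517 × 90.4)
  = 3.060 × 0.2538 = 0.7766 mg/L
(0.7766 mg/L = 0.7766 µg/mL)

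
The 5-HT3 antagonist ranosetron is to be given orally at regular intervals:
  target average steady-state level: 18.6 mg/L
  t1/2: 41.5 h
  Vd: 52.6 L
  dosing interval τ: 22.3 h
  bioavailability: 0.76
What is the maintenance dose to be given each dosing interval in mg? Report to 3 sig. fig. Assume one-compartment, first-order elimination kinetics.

k = ln2 / t½ = 0.693147 / 41.5 = 0.01670 h⁻¹
CL = k × Vd = 0.01670 × 52.6 = 0.8784 L/h
At steady state, F × (Dose/τ) = Css × CL.
Dose = Css × CL × τ / F = 18.6 × 0.8784 × 22.3 / 0.76 = 479.4 mg

479 mg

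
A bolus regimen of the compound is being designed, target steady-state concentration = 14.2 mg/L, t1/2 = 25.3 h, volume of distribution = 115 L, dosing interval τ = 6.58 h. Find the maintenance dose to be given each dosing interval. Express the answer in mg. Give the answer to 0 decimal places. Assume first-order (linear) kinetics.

294 mg

k = ln2 / t½ = 0.693147 / 25.3 = 0.02740 h⁻¹
CL = k × Vd = 0.02740 × 115 = 3.151 L/h
At steady state, Dose/τ = Css × CL.
Dose = Css × CL × τ = 14.2 × 3.151 × 6.58 = 294.4 mg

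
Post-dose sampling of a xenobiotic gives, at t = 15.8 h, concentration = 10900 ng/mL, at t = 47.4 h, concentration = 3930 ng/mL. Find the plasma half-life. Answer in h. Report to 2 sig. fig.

k = ln(C₁/C₂) / (t₂ − t₁) = ln(10900/3930) / (47.4 − 15.8)
  = 1.020 / 31.60 = 0.03228 h⁻¹
t½ = ln2 / k = 0.693147 / 0.03228 = 21.47 h

21 h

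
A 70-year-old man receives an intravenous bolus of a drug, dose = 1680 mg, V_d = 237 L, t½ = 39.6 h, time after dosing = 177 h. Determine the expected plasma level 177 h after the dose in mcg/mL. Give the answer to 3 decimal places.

0.320 mcg/mL

C₀ = Dose / Vd = 1680 / 237 = 7.089 mg/L
k = ln2 / t½ = 0.693147 / 39.6 = 0.01750 h⁻¹
C = C₀ · e^(−k·t) = 7.089 × e^(−0.01750 × 177)
  = 7.089 × 0.04516 = 0.3201 mg/L
(0.3201 mg/L = 0.3201 mcg/mL)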